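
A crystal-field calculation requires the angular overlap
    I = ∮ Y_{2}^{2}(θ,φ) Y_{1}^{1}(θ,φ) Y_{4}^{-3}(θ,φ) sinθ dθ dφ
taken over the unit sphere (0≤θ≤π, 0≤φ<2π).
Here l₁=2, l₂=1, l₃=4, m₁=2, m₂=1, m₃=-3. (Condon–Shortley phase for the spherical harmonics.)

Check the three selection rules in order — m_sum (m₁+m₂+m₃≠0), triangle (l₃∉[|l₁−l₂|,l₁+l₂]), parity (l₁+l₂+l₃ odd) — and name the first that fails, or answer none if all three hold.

triangle

Σmᵢ = 0  ✓
l₃∈[|l₁−l₂|,l₁+l₂]=[1,3], have l₃=4  ✗
Σlᵢ = 7 ⇒ odd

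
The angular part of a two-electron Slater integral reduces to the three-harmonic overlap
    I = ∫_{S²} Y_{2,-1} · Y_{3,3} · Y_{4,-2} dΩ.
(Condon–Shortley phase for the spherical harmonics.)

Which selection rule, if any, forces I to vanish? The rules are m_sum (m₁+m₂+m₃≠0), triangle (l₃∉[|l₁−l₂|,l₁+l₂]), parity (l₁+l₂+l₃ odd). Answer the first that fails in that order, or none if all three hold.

Σmᵢ = 0  ✓
l₃∈[|l₁−l₂|,l₁+l₂]=[1,5], have l₃=4  ✓
Σlᵢ = 9 ⇒ odd  ✗

parity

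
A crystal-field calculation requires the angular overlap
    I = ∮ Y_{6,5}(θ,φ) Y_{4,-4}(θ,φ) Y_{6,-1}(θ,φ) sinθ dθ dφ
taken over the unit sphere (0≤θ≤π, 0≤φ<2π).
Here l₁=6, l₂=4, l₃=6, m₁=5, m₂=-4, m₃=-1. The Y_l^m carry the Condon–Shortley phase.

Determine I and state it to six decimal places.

Rules hold: Σm=0, L=16 even, 2≤6≤10.
N = 13·9·13 = 1521
Δ = 4!·8!·4!/17! = 1/15315300
Racah Σ t=0..4: t=0:+1/829440 t=1:−1/25920 t=2:+1/9216 t=3:−1/25920 t=4:+1/829440 = 7/207360
⇒ 3j(6 4 6; 0 0 0)² = 28/2431, sgn +1
Racah Σ t=0..0: t=0:+1/2903040 = 1/2903040
⇒ 3j(6 4 6; 5 -4 -1)² = 5/663, sgn -1
4πI² = N·(3j₀)²·(3jₘ)² = 420/3179
I = -1·√(0.132117/4π) = -0.10253555

-0.102536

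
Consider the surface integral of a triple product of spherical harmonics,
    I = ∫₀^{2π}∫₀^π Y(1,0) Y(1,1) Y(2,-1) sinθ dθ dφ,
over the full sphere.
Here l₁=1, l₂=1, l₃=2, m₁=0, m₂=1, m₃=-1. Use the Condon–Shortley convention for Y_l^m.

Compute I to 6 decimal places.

-0.218510

Rules hold: Σm=0, L=4 even, 0≤2≤2.
N = 3·3·5 = 45
Δ = 0!·2!·2!/5! = 1/30
Racah Σ t=0..0: t=0:+1/1 = 1/1
⇒ 3j(1 1 2; 0 0 0)² = 2/15, sgn +1
Racah Σ t=0..0: t=0:+1/2 = 1/2
⇒ 3j(1 1 2; 0 1 -1)² = 1/10, sgn -1
4πI² = N·(3j₀)²·(3jₘ)² = 3/5
I = -1·√(0.6/4π) = -0.21850969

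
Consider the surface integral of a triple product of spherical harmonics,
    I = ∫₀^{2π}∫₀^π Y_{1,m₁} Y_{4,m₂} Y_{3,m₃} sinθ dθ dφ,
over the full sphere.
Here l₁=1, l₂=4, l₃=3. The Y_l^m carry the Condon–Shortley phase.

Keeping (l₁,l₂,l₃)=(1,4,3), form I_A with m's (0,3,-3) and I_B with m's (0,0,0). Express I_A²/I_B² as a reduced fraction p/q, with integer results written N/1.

7/16

Same 1,4,3: normalisation and zero-m 3j drop out of the ratio.
A: Δ: 2! 0! 6! / 9! → 1/252; sum: t=1:−1/720 = -1/720; 3j²(1 4 3; 0 3 -3) = Δ·Π!·Σ² = 1/36  (sign -1)
B: Δ: 2! 0! 6! / 9! → 1/252; sum: t=1:−1/36 = -1/36; 3j²(1 4 3; 0 0 0) = Δ·Π!·Σ² = 4/63  (sign +1)
I_A²/I_B² = (1/36)/(4/63) = 7/16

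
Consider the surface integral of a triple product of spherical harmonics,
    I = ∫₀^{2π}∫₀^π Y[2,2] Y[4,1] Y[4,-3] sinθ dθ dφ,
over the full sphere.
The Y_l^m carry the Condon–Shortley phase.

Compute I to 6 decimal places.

0.159270

Checks pass: Σm=0; 10 even; l₃=4∈[2,6].
(2·2+1)(2·4+1)(2·4+1) = 405
Δ: 2! 2! 6! / 11! → 1/13860
sum: t=0:+1/192 t=1:−1/36 t=2:+1/192 = -5/288
3j²(2 4 4; 0 0 0) = Δ·Π!·Σ² = 20/693  (sign -1)
sum: t=0:+1/480 = 1/480
3j²(2 4 4; 2 1 -3) = Δ·Π!·Σ² = 3/110  (sign -1)
combine: 4πI² = 405·20/693·3/110 = 270/847
take √, sign +1: I = 0.15927046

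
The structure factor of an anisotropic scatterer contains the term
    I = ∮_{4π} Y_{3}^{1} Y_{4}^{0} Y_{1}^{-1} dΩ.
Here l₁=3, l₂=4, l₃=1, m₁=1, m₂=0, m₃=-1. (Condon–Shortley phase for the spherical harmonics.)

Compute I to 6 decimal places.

Rules hold: Σm=0, L=8 even, 1≤1≤7.
N = 7·9·3 = 189
Δ = 6!·0!·2!/9! = 1/252
Racah Σ t=3..3: t=3:−1/36 = -1/36
⇒ 3j(3 4 1; 0 0 0)² = 4/63, sgn +1
Racah Σ t=2..2: t=2:+1/96 = 1/96
⇒ 3j(3 4 1; 1 0 -1)² = 1/42, sgn +1
4πI² = N·(3j₀)²·(3jₘ)² = 2/7
I = +1·√(0.285714/4π) = 0.15078601

0.150786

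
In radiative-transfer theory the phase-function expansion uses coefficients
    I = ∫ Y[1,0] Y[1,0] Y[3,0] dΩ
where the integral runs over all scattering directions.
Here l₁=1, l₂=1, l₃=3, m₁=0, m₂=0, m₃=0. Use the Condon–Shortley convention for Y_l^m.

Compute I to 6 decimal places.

l₃=3 ∉ [0,2] — triangle fails ⇒ I = 0

0.000000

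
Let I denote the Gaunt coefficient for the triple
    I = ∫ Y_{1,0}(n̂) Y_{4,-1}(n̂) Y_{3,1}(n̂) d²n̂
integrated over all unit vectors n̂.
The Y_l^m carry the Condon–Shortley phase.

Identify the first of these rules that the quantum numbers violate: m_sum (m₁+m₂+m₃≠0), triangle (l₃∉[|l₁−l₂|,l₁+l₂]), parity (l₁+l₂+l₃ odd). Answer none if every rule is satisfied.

Σmᵢ = 0  ✓
l₃∈[|l₁−l₂|,l₁+l₂]=[3,5], have l₃=3  ✓
Σlᵢ = 8 ⇒ even  ✓

none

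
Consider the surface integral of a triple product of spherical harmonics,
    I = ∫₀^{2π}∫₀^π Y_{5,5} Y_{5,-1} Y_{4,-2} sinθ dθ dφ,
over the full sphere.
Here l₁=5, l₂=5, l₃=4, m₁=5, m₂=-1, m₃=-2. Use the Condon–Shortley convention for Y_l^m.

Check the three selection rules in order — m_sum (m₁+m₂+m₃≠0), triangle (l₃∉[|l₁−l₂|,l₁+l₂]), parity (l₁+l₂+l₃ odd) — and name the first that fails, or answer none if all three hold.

azimuthal sum: 5 − 1 − 2 = 2  ✗
0 ≤ 4 ≤ 10 (triangle on l)
L = 5 + 5 + 4 = 14 (even)

m_sum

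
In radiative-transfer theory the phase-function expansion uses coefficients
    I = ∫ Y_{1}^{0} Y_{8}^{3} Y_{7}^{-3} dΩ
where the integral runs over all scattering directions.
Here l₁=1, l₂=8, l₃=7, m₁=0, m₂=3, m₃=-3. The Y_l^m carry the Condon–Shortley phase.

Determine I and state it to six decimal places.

-0.226917

Checks pass: Σm=0; 16 even; l₃=7∈[7,9].
(2·1+1)(2·8+1)(2·7+1) = 765
Δ: 2! 0! 14! / 17! → 1/2040
sum: t=1:−1/25401600 = -1/25401600
3j²(1 8 7; 0 0 0) = Δ·Π!·Σ² = 8/255  (sign +1)
sum: t=1:−1/87091200 = -1/87091200
3j²(1 8 7; 0 3 -3) = Δ·Π!·Σ² = 11/408  (sign -1)
combine: 4πI² = 765·8/255·11/408 = 11/17
take √, sign -1: I = -0.22691696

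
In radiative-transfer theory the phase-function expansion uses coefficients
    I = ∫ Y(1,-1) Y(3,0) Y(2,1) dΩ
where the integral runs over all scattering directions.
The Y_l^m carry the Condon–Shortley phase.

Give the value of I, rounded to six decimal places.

0.143048

Rules hold: Σm=0, L=6 even, 2≤2≤4.
N = 3·7·5 = 105
Δ = 2!·0!·4!/7! = 1/105
Racah Σ t=1..1: t=1:−1/4 = -1/4
⇒ 3j(1 3 2; 0 0 0)² = 3/35, sgn -1
Racah Σ t=2..2: t=2:+1/12 = 1/12
⇒ 3j(1 3 2; -1 0 1)² = 1/35, sgn -1
4πI² = N·(3j₀)²·(3jₘ)² = 9/35
I = +1·√(0.257143/4π) = 0.14304817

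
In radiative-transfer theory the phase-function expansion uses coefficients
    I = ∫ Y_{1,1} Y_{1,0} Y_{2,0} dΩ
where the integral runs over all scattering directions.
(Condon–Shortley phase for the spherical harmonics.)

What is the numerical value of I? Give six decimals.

Σmᵢ = 1 ≠ 0, so the φ-integral vanishes; I = 0

0.000000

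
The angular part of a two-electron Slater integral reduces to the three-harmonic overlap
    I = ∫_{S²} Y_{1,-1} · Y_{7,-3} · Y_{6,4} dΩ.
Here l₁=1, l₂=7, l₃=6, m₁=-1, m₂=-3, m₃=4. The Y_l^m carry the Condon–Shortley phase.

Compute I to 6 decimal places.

-0.085707

Checks pass: Σm=0; 14 even; l₃=6∈[6,8].
(2·1+1)(2·7+1)(2·6+1) = 585
Δ: 2! 0! 12! / 15! → 1/1365
sum: t=1:−1/518400 = -1/518400
3j²(1 7 6; 0 0 0) = Δ·Π!·Σ² = 7/195  (sign -1)
sum: t=2:+1/14515200 = 1/14515200
3j²(1 7 6; -1 -3 4) = Δ·Π!·Σ² = 2/455  (sign +1)
combine: 4πI² = 585·7/195·2/455 = 6/65
take √, sign -1: I = -0.08570655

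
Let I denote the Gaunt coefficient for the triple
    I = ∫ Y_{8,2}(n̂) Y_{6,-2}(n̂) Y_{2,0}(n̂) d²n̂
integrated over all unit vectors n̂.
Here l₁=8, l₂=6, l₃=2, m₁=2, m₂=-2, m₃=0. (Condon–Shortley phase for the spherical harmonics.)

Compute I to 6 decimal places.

0.220478

m-sum 0 ✓  L=16 even ✓  2≤2≤14 ✓
Π(2lᵢ+1) = 17×13×5 = 1105
triangle coeff Δ(8,6,2) = 1/30940
Σ_t [6,6]: t=6:+1/2073600 = 1/2073600
(3j)²=28/1105 [(8 6 2; 0 0 0)], sign=+1
Σ_t [4,4]: t=4:+1/3870720 = 1/3870720
(3j)²=135/6188 [(8 6 2; 2 -2 0)], sign=+1
⇒ 4πI² = 135/221
I = (+1)√(135/221/(4π)) = 0.22047828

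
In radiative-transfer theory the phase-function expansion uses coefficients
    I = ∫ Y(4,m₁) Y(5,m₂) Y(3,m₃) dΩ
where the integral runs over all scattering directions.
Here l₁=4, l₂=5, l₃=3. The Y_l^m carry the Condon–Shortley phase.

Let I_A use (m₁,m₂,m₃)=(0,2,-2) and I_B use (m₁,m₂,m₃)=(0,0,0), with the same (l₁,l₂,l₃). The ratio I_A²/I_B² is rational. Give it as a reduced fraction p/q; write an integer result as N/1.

7/36

Same 4,5,3: normalisation and zero-m 3j drop out of the ratio.
A: Δ: 6! 2! 4! / 13! → 1/180180; sum: t=3:−1/864 t=4:+1/576 = 1/1728; 3j²(4 5 3; 0 2 -2) = Δ·Π!·Σ² = 5/1287  (sign -1)
B: Δ: 6! 2! 4! / 13! → 1/180180; sum: t=2:+1/576 t=3:−1/144 t=4:+1/576 = -1/288; 3j²(4 5 3; 0 0 0) = Δ·Π!·Σ² = 20/1001  (sign +1)
I_A²/I_B² = (5/1287)/(20/1001) = 7/36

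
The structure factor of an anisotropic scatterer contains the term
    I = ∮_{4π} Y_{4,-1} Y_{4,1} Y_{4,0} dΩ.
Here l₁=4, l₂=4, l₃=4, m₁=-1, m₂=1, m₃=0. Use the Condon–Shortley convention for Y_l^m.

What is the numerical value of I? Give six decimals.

Rules hold: Σm=0, L=12 even, 0≤4≤8.
N = 9·9·9 = 729
Δ = 4!·4!·4!/13! = 1/450450
Racah Σ t=0..4: t=0:+1/13824 t=1:−1/216 t=2:+1/64 t=3:−1/216 t=4:+1/13824 = 5/768
⇒ 3j(4 4 4; 0 0 0)² = 18/1001, sgn +1
Racah Σ t=1..4: t=1:−1/3456 t=2:+1/144 t=3:−1/96 t=4:+1/864 = -1/384
⇒ 3j(4 4 4; -1 1 0)² = 9/2002, sgn -1
4πI² = N·(3j₀)²·(3jₘ)² = 59049/1002001
I = -1·√(0.0589311/4π) = -0.06848055

-0.068481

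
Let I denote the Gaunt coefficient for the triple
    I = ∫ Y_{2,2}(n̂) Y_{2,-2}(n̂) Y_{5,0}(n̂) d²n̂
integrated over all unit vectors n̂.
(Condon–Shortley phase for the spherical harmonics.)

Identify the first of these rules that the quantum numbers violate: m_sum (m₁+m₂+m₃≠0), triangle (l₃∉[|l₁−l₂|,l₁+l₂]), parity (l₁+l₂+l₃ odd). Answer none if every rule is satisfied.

triangle

Σmᵢ = 0  ✓
l₃∈[|l₁−l₂|,l₁+l₂]=[0,4], have l₃=5  ✗
Σlᵢ = 9 ⇒ odd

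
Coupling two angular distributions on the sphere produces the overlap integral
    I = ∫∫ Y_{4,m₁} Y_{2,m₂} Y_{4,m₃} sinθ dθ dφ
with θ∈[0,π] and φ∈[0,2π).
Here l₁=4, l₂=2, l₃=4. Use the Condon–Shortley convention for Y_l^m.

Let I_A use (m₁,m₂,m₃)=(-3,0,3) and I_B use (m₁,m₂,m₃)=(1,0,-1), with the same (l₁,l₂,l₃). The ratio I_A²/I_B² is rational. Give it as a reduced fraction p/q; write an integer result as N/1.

Shared (l₁,l₂,l₃)=(4,2,4): N and (l;000)² cancel in I_A²/I_B².
A: Δ = 2!·6!·2!/11! = 1/13860; Racah Σ t=1..2: t=1:−1/720 t=2:+1/480 = 1/1440; ⇒ 3j(4 2 4; -3 0 3)² = 7/1980, sgn -1
B: Δ = 2!·6!·2!/11! = 1/13860; Racah Σ t=0..2: t=0:+1/144 t=1:−1/48 t=2:+1/480 = -17/1440; ⇒ 3j(4 2 4; 1 0 -1)² = 289/13860, sgn +1
I_A²/I_B² = (7/1980)/(289/13860) = 49/289

49/289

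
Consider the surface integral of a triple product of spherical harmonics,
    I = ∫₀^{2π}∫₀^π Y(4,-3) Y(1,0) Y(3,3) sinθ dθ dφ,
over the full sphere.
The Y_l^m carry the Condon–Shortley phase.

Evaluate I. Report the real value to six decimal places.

Checks pass: Σm=0; 8 even; l₃=3∈[3,5].
(2·4+1)(2·1+1)(2·3+1) = 189
Δ: 2! 6! 0! / 9! → 1/252
sum: t=1:−1/36 = -1/36
3j²(4 1 3; 0 0 0) = Δ·Π!·Σ² = 4/63  (sign +1)
sum: t=1:−1/720 = -1/720
3j²(4 1 3; -3 0 3) = Δ·Π!·Σ² = 1/36  (sign -1)
combine: 4πI² = 189·4/63·1/36 = 1/3
take √, sign -1: I = -0.16286750

-0.162868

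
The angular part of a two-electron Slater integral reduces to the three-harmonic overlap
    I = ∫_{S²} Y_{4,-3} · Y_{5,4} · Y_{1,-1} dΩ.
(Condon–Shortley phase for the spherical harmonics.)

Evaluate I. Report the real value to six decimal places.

m-sum 0 ✓  L=10 even ✓  1≤1≤9 ✓
Π(2lᵢ+1) = 9×11×3 = 297
triangle coeff Δ(4,5,1) = 1/495
Σ_t [4,4]: t=4:+1/576 = 1/576
(3j)²=5/99 [(4 5 1; 0 0 0)], sign=-1
Σ_t [7,7]: t=7:−1/10080 = -1/10080
(3j)²=4/55 [(4 5 1; -3 4 -1)], sign=-1
⇒ 4πI² = 12/11
I = (+1)√(12/11/(4π)) = 0.29463840

0.294638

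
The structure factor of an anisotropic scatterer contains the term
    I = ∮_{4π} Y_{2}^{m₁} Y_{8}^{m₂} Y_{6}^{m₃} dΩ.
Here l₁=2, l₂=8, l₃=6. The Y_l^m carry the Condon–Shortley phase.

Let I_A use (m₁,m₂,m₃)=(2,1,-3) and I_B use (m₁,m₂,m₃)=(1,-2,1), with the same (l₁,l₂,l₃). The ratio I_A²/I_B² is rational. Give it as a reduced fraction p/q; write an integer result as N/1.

l's match ⇒ only the (l;m) 3-j factors differ between A and B.
A: triangle coeff Δ(2,8,6) = 1/30940; Σ_t [0,0]: t=0:+1/52254720 = 1/52254720; (3j)²=1/884 [(2 8 6; 2 1 -3)], sign=-1
B: triangle coeff Δ(2,8,6) = 1/30940; Σ_t [1,1]: t=1:−1/3628800 = -1/3628800; (3j)²=36/1547 [(2 8 6; 1 -2 1)], sign=+1
I_A²/I_B² = (1/884)/(36/1547) = 7/144

7/144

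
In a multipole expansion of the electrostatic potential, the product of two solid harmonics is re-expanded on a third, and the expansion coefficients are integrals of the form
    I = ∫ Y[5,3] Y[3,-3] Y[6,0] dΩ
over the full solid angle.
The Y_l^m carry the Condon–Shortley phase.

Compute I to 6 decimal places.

Rules hold: Σm=0, L=14 even, 2≤6≤8.
N = 11·7·13 = 1001
Δ = 2!·8!·4!/15! = 1/675675
Racah Σ t=0..2: t=0:+1/8640 t=1:−1/2304 t=2:+1/8640 = -7/34560
⇒ 3j(5 3 6; 0 0 0)² = 7/429, sgn -1
Racah Σ t=0..0: t=0:+1/69120 = 1/69120
⇒ 3j(5 3 6; 3 -3 0)² = 4/429, sgn +1
4πI² = N·(3j₀)²·(3jₘ)² = 196/1287
I = -1·√(0.152292/4π) = -0.11008644

-0.110086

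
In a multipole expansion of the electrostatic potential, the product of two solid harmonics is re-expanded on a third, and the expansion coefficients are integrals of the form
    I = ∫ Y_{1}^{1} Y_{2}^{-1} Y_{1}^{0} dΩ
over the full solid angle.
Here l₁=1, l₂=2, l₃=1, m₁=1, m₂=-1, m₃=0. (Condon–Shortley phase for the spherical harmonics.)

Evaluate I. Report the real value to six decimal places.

-0.218510

m-sum 0 ✓  L=4 even ✓  1≤1≤3 ✓
Π(2lᵢ+1) = 3×5×3 = 45
triangle coeff Δ(1,2,1) = 1/30
Σ_t [1,1]: t=1:−1/1 = -1/1
(3j)²=2/15 [(1 2 1; 0 0 0)], sign=+1
Σ_t [0,0]: t=0:+1/2 = 1/2
(3j)²=1/10 [(1 2 1; 1 -1 0)], sign=-1
⇒ 4πI² = 3/5
I = (-1)√(3/5/(4π)) = -0.21850969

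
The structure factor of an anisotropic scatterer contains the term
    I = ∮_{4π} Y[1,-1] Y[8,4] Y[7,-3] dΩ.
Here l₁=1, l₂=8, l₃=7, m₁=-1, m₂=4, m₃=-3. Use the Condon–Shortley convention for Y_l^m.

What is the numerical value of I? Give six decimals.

m-sum 0 ✓  L=16 even ✓  7≤7≤9 ✓
Π(2lᵢ+1) = 3×17×15 = 765
triangle coeff Δ(1,8,7) = 1/2040
Σ_t [1,1]: t=1:−1/25401600 = -1/25401600
(3j)²=8/255 [(1 8 7; 0 0 0)], sign=+1
Σ_t [2,2]: t=2:+1/174182400 = 1/174182400
(3j)²=11/340 [(1 8 7; -1 4 -3)], sign=+1
⇒ 4πI² = 66/85
I = (+1)√(66/85/(4π)) = 0.24857507

0.248575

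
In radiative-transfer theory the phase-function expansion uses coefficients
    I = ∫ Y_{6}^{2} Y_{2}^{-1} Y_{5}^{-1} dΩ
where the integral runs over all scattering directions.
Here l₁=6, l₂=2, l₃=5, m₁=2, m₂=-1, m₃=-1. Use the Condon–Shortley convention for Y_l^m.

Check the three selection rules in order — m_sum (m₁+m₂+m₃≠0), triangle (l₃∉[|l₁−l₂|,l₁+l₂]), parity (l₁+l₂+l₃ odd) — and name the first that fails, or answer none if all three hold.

Σmᵢ = 0  ✓
l₃∈[|l₁−l₂|,l₁+l₂]=[4,8], have l₃=5  ✓
Σlᵢ = 13 ⇒ odd  ✗

parity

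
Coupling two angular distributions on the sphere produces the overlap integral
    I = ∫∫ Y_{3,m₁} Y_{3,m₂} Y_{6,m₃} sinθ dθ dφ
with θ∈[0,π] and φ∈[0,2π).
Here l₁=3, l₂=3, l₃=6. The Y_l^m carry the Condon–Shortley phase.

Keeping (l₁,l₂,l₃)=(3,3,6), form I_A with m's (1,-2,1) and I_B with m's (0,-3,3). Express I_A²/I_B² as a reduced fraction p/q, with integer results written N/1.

l's match ⇒ only the (l;m) 3-j factors differ between A and B.
A: triangle coeff Δ(3,3,6) = 1/12012; Σ_t [0,0]: t=0:+1/5760 = 1/5760; (3j)²=5/572 [(3 3 6; 1 -2 1)], sign=-1
B: triangle coeff Δ(3,3,6) = 1/12012; Σ_t [0,0]: t=0:+1/25920 = 1/25920; (3j)²=1/143 [(3 3 6; 0 -3 3)], sign=-1
I_A²/I_B² = (5/572)/(1/143) = 5/4

5/4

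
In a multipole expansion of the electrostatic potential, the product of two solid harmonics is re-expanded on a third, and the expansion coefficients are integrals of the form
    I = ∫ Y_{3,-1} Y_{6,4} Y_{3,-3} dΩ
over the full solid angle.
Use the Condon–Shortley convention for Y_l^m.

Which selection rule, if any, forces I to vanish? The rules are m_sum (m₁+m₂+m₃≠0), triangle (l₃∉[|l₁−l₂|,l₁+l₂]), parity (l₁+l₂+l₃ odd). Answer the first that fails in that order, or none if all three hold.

azimuthal sum: -1 + 4 − 3 = 0  ✓
3 ≤ 3 ≤ 9 (triangle on l)  ✓
L = 3 + 6 + 3 = 12 (even)  ✓

none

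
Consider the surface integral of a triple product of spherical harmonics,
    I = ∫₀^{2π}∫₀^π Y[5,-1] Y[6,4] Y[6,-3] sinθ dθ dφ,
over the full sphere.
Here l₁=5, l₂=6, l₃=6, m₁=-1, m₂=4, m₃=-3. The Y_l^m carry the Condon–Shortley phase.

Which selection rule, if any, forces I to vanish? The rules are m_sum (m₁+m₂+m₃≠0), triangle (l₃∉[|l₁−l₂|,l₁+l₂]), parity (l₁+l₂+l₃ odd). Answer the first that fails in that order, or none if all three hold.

azimuthal sum: -1 + 4 − 3 = 0  ✓
1 ≤ 6 ≤ 11 (triangle on l)  ✓
L = 5 + 6 + 6 = 17 (odd)  ✗

parity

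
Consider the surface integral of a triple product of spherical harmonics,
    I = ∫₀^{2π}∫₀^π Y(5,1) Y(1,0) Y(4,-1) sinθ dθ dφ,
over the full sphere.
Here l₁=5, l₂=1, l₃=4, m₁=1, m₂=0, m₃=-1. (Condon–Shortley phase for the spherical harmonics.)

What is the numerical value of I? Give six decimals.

Rules hold: Σm=0, L=10 even, 4≤4≤6.
N = 11·3·9 = 297
Δ = 2!·8!·0!/11! = 1/495
Racah Σ t=1..1: t=1:−1/576 = -1/576
⇒ 3j(5 1 4; 0 0 0)² = 5/99, sgn -1
Racah Σ t=1..1: t=1:−1/720 = -1/720
⇒ 3j(5 1 4; 1 0 -1)² = 8/165, sgn +1
4πI² = N·(3j₀)²·(3jₘ)² = 8/11
I = -1·√(0.727273/4π) = -0.24057125

-0.240571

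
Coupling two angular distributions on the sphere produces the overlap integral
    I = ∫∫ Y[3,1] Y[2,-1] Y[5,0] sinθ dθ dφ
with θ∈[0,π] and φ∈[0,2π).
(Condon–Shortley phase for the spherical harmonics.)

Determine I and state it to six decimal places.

0.169433

Checks pass: Σm=0; 10 even; l₃=5∈[1,5].
(2·3+1)(2·2+1)(2·5+1) = 385
Δ: 0! 6! 4! / 11! → 1/2310
sum: t=0:+1/144 = 1/144
3j²(3 2 5; 0 0 0) = Δ·Π!·Σ² = 10/231  (sign -1)
sum: t=0:+1/288 = 1/288
3j²(3 2 5; 1 -1 0) = Δ·Π!·Σ² = 5/231  (sign -1)
combine: 4πI² = 385·10/231·5/231 = 250/693
take √, sign +1: I = 0.16943318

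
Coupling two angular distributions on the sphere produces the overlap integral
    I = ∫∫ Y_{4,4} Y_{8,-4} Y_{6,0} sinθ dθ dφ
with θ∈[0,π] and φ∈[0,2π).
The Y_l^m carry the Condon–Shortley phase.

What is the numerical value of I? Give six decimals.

-0.169682

Checks pass: Σm=0; 18 even; l₃=6∈[4,12].
(2·4+1)(2·8+1)(2·6+1) = 1989
Δ: 6! 2! 10! / 19! → 1/23279256
sum: t=2:+1/1658880 t=3:−1/518400 t=4:+1/1658880 = -1/1382400
3j²(4 8 6; 0 0 0) = Δ·Π!·Σ² = 504/46189  (sign -1)
sum: t=0:+1/24883200 = 1/24883200
3j²(4 8 6; 4 -4 0) = Δ·Π!·Σ² = 70/4199  (sign +1)
combine: 4πI² = 1989·504/46189·70/4199 = 317520/877591
take √, sign -1: I = -0.16968151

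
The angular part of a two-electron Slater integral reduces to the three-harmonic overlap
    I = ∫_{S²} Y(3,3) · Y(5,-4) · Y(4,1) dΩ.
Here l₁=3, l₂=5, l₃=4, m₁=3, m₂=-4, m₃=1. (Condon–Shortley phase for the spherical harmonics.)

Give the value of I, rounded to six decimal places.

-0.186208

Rules hold: Σm=0, L=12 even, 2≤4≤8.
N = 7·11·9 = 693
Δ = 4!·2!·6!/13! = 1/180180
Racah Σ t=1..3: t=1:−1/576 t=2:+1/144 t=3:−1/576 = 1/288
⇒ 3j(3 5 4; 0 0 0)² = 20/1001, sgn +1
Racah Σ t=0..0: t=0:+1/5760 = 1/5760
⇒ 3j(3 5 4; 3 -4 1)² = 9/286, sgn -1
4πI² = N·(3j₀)²·(3jₘ)² = 810/1859
I = -1·√(0.435718/4π) = -0.18620781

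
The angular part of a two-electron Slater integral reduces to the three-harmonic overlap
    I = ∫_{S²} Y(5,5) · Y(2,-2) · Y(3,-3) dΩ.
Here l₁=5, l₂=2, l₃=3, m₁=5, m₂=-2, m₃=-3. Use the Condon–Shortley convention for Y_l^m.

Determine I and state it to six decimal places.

-0.347235

Checks pass: Σm=0; 10 even; l₃=3∈[3,7].
(2·5+1)(2·2+1)(2·3+1) = 385
Δ: 4! 6! 0! / 11! → 1/2310
sum: t=2:+1/144 = 1/144
3j²(5 2 3; 0 0 0) = Δ·Π!·Σ² = 10/231  (sign -1)
sum: t=0:+1/17280 = 1/17280
3j²(5 2 3; 5 -2 -3) = Δ·Π!·Σ² = 1/11  (sign +1)
combine: 4πI² = 385·10/231·1/11 = 50/33
take √, sign -1: I = -0.34723469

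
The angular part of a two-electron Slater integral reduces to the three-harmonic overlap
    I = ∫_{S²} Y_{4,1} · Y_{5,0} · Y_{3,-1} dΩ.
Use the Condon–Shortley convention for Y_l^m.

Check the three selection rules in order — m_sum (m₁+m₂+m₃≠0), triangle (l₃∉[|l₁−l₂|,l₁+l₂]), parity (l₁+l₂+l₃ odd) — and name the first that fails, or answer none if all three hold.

m₁+m₂+m₃ = 1 + 0 − 1 = 0  ✓
triangle: |4−5|=1 ≤ l₃=3 ≤ 4+5=9  ✓
parity: l₁+l₂+l₃ = 12 is even  ✓

none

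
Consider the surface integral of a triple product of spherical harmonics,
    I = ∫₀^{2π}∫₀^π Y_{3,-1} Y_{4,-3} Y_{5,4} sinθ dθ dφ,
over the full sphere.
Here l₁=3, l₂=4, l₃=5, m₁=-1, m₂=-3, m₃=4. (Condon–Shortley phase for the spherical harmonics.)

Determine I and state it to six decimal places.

Rules hold: Σm=0, L=12 even, 1≤5≤7.
N = 7·9·11 = 693
Δ = 2!·4!·6!/13! = 1/180180
Racah Σ t=0..2: t=0:+1/576 t=1:−1/144 t=2:+1/576 = -1/288
⇒ 3j(3 4 5; 0 0 0)² = 20/1001, sgn +1
Racah Σ t=0..1: t=0:+1/5760 t=1:−1/4320 = -1/17280
⇒ 3j(3 4 5; -1 -3 4)² = 7/4290, sgn +1
4πI² = N·(3j₀)²·(3jₘ)² = 42/1859
I = +1·√(0.0225928/4π) = 0.04240138

0.042401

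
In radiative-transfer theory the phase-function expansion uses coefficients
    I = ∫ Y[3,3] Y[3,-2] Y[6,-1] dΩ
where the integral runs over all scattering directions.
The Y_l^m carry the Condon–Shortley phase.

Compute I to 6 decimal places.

Rules hold: Σm=0, L=12 even, 0≤6≤6.
N = 7·7·13 = 637
Δ = 0!·6!·6!/13! = 1/12012
Racah Σ t=0..0: t=0:+1/1296 = 1/1296
⇒ 3j(3 3 6; 0 0 0)² = 100/3003, sgn +1
Racah Σ t=0..0: t=0:+1/86400 = 1/86400
⇒ 3j(3 3 6; 3 -2 -1)² = 1/1716, sgn -1
4πI² = N·(3j₀)²·(3jₘ)² = 175/14157
I = -1·√(0.0123614/4π) = -0.03136379

-0.031364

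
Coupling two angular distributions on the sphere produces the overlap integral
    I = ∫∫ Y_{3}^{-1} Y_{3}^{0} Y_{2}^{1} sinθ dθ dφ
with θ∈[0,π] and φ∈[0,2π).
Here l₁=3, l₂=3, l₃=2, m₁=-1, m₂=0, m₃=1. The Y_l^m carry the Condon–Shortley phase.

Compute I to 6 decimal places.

Checks pass: Σm=0; 8 even; l₃=2∈[0,6].
(2·3+1)(2·3+1)(2·2+1) = 245
Δ: 4! 2! 2! / 9! → 1/3780
sum: t=1:−1/24 t=2:+1/4 t=3:−1/24 = 1/6
3j²(3 3 2; 0 0 0) = Δ·Π!·Σ² = 4/105  (sign +1)
sum: t=2:+1/8 t=3:−1/12 = 1/24
3j²(3 3 2; -1 0 1) = Δ·Π!·Σ² = 1/210  (sign -1)
combine: 4πI² = 245·4/105·1/210 = 2/45
take √, sign -1: I = -0.05947080

-0.059471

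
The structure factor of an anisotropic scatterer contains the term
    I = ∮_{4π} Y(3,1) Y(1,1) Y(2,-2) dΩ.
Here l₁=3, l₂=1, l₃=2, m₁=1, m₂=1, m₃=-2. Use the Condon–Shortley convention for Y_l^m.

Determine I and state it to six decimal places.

m-sum 0 ✓  L=6 even ✓  2≤2≤4 ✓
Π(2lᵢ+1) = 7×3×5 = 105
triangle coeff Δ(3,1,2) = 1/105
Σ_t [1,1]: t=1:−1/4 = -1/4
(3j)²=3/35 [(3 1 2; 0 0 0)], sign=-1
Σ_t [2,2]: t=2:+1/48 = 1/48
(3j)²=1/105 [(3 1 2; 1 1 -2)], sign=+1
⇒ 4πI² = 3/35
I = (-1)√(3/35/(4π)) = -0.08258890

-0.082589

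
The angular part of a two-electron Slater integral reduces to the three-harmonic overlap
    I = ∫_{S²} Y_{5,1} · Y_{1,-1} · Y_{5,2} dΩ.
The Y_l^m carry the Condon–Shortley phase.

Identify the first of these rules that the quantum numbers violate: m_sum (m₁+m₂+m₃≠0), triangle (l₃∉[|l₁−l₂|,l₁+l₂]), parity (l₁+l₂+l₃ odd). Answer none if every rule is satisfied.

Σmᵢ = 2  ✗
l₃∈[|l₁−l₂|,l₁+l₂]=[4,6], have l₃=5
Σlᵢ = 11 ⇒ odd

m_sum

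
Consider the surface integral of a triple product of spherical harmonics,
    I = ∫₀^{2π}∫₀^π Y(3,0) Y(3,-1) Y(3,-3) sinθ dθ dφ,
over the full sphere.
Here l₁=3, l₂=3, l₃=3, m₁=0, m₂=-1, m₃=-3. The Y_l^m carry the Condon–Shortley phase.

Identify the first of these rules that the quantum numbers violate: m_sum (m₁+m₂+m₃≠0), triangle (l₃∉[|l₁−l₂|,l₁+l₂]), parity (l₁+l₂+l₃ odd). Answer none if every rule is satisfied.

Σmᵢ = -4  ✗
l₃∈[|l₁−l₂|,l₁+l₂]=[0,6], have l₃=3
Σlᵢ = 9 ⇒ odd

m_sum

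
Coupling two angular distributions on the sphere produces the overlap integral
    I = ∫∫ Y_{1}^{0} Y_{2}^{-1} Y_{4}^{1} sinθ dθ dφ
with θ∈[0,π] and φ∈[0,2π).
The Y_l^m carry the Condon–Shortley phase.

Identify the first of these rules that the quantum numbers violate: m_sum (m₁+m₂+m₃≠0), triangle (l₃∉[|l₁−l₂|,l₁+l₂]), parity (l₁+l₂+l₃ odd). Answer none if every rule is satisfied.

triangle

m₁+m₂+m₃ = 0 − 1 + 1 = 0  ✓
triangle: |1−2|=1 ≤ l₃=4 ≤ 1+2=3  ✗
parity: l₁+l₂+l₃ = 7 is odd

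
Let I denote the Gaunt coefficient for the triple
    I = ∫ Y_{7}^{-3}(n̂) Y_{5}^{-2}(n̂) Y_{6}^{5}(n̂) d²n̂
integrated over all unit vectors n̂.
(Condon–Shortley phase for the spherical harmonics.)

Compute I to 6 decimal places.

Rules hold: Σm=0, L=18 even, 2≤6≤12.
N = 15·11·13 = 2145
Δ = 6!·8!·4!/19! = 1/174594420
Racah Σ t=1..5: t=1:−1/4147200 t=2:+1/207360 t=3:−1/82944 t=4:+1/207360 t=5:−1/4147200 = -1/345600
⇒ 3j(7 5 6; 0 0 0)² = 420/46189, sgn -1
Racah Σ t=2..3: t=2:+1/11612160 t=3:−1/4354560 = -1/6967296
⇒ 3j(7 5 6; -3 -2 5)² = 625/50388, sgn +1
4πI² = N·(3j₀)²·(3jₘ)² = 328125/1356277
I = -1·√(0.241931/4π) = -0.13875241

-0.138752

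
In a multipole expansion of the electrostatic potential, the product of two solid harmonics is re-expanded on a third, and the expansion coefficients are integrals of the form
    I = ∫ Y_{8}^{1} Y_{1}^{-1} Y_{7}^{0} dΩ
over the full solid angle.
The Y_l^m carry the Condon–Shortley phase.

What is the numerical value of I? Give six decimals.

Checks pass: Σm=0; 16 even; l₃=7∈[7,9].
(2·8+1)(2·1+1)(2·7+1) = 765
Δ: 2! 14! 0! / 17! → 1/2040
sum: t=1:−1/25401600 = -1/25401600
3j²(8 1 7; 0 0 0) = Δ·Π!·Σ² = 8/255  (sign +1)
sum: t=0:+1/50803200 = 1/50803200
3j²(8 1 7; 1 -1 0) = Δ·Π!·Σ² = 3/170  (sign -1)
combine: 4πI² = 765·8/255·3/170 = 36/85
take √, sign -1: I = -0.18358486

-0.183585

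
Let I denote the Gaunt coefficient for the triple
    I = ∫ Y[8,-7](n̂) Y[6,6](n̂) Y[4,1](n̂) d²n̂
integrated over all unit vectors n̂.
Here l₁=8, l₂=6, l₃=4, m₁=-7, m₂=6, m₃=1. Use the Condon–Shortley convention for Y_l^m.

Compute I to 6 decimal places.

0.210031

m-sum 0 ✓  L=18 even ✓  2≤4≤14 ✓
Π(2lᵢ+1) = 17×13×9 = 1989
triangle coeff Δ(8,6,4) = 1/23279256
Σ_t [4,6]: t=4:+1/1658880 t=5:−1/518400 t=6:+1/1658880 = -1/1382400
(3j)²=504/46189 [(8 6 4; 0 0 0)], sign=-1
Σ_t [10,10]: t=10:+1/870912000 = 1/870912000
(3j)²=33/1292 [(8 6 4; -7 6 1)], sign=-1
⇒ 4πI² = 3402/6137
I = (+1)√(3402/6137/(4π)) = 0.21003137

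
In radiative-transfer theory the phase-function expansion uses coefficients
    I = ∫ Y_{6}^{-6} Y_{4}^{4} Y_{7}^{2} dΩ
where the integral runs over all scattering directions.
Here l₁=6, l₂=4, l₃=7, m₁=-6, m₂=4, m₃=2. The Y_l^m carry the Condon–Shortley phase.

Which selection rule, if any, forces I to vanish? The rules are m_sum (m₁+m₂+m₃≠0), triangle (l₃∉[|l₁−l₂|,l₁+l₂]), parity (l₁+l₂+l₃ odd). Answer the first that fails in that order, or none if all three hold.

azimuthal sum: -6 + 4 + 2 = 0  ✓
2 ≤ 7 ≤ 10 (triangle on l)  ✓
L = 6 + 4 + 7 = 17 (odd)  ✗

parity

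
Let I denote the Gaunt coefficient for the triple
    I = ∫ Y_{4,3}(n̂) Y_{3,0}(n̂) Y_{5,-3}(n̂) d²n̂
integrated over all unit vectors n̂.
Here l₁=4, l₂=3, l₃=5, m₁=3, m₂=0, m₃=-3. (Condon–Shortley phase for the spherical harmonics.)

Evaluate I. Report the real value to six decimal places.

0.103862

Rules hold: Σm=0, L=12 even, 1≤5≤7.
N = 9·7·11 = 693
Δ = 2!·6!·4!/13! = 1/180180
Racah Σ t=0..2: t=0:+1/576 t=1:−1/144 t=2:+1/576 = -1/288
⇒ 3j(4 3 5; 0 0 0)² = 20/1001, sgn +1
Racah Σ t=0..1: t=0:+1/1440 t=1:−1/2880 = 1/2880
⇒ 3j(4 3 5; 3 0 -3)² = 7/715, sgn +1
4πI² = N·(3j₀)²·(3jₘ)² = 252/1859
I = +1·√(0.135557/4π) = 0.10386175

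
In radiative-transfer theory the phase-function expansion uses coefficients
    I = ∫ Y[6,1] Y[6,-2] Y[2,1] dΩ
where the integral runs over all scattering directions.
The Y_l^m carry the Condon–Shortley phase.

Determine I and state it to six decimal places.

m-sum 0 ✓  L=14 even ✓  0≤2≤12 ✓
Π(2lᵢ+1) = 13×13×5 = 845
triangle coeff Δ(6,6,2) = 1/90090
Σ_t [4,6]: t=4:+1/69120 t=5:−1/14400 t=6:+1/69120 = -7/172800
(3j)²=14/715 [(6 6 2; 0 0 0)], sign=-1
Σ_t [3,4]: t=3:−1/60480 t=4:+1/34560 = 1/80640
(3j)²=6/1001 [(6 6 2; 1 -2 1)], sign=-1
⇒ 4πI² = 12/121
I = (+1)√(12/121/(4π)) = 0.08883682

0.088837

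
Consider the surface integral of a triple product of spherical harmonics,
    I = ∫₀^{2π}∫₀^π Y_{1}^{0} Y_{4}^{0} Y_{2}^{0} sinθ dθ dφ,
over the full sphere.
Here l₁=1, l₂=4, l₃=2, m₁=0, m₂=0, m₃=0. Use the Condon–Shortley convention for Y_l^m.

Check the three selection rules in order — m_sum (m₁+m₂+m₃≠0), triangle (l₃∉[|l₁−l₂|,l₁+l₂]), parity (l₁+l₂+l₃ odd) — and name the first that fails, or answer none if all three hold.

triangle

Σmᵢ = 0  ✓
l₃∈[|l₁−l₂|,l₁+l₂]=[3,5], have l₃=2  ✗
Σlᵢ = 7 ⇒ odd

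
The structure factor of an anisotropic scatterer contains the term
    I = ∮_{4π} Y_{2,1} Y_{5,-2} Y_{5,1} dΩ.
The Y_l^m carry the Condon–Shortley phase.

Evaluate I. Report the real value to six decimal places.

Rules hold: Σm=0, L=12 even, 3≤5≤7.
N = 5·11·11 = 605
Δ = 2!·2!·8!/13! = 1/38610
Racah Σ t=0..2: t=0:+1/2880 t=1:−1/576 t=2:+1/2880 = -1/960
⇒ 3j(2 5 5; 0 0 0)² = 10/429, sgn +1
Racah Σ t=0..1: t=0:+1/1440 t=1:−1/2880 = 1/2880
⇒ 3j(2 5 5; 1 -2 1)² = 7/715, sgn +1
4πI² = N·(3j₀)²·(3jₘ)² = 70/507
I = +1·√(0.138067/4π) = 0.10481902

0.104819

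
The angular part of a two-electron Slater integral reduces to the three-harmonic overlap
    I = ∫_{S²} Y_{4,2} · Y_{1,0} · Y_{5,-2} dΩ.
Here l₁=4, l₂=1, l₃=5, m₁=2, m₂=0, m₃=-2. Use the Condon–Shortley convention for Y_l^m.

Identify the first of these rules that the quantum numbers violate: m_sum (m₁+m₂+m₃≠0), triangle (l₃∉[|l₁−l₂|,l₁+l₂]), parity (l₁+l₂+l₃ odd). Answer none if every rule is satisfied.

m₁+m₂+m₃ = 2 + 0 − 2 = 0  ✓
triangle: |4−1|=3 ≤ l₃=5 ≤ 4+1=5  ✓
parity: l₁+l₂+l₃ = 10 is even  ✓

none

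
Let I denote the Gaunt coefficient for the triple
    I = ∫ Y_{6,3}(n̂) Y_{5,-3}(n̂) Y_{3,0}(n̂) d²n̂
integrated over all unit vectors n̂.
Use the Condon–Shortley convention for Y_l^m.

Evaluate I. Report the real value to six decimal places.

Checks pass: Σm=0; 14 even; l₃=3∈[1,11].
(2·6+1)(2·5+1)(2·3+1) = 1001
Δ: 8! 4! 2! / 15! → 1/675675
sum: t=3:−1/8640 t=4:+1/2304 t=5:−1/8640 = 7/34560
3j²(6 5 3; 0 0 0) = Δ·Π!·Σ² = 7/429  (sign -1)
sum: t=0:+1/483840 t=1:−1/20160 t=2:+1/17280 = 1/96768
3j²(6 5 3; 3 -3 0) = Δ·Π!·Σ² = 1/1001  (sign -1)
combine: 4πI² = 1001·7/429·1/1001 = 7/429
take √, sign +1: I = 0.03603425

0.036034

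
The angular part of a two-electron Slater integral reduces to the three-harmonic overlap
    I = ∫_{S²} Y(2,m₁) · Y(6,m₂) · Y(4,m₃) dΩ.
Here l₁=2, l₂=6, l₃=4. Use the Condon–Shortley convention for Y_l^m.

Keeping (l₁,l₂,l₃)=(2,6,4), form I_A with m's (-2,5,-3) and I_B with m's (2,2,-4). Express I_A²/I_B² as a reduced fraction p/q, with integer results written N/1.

Shared (l₁,l₂,l₃)=(2,6,4): N and (l;000)² cancel in I_A²/I_B².
A: Δ = 4!·0!·8!/13! = 1/6435; Racah Σ t=4..4: t=4:+1/120960 = 1/120960; ⇒ 3j(2 6 4; -2 5 -3)² = 2/39, sgn -1
B: Δ = 4!·0!·8!/13! = 1/6435; Racah Σ t=0..0: t=0:+1/967680 = 1/967680; ⇒ 3j(2 6 4; 2 2 -4)² = 1/6435, sgn +1
I_A²/I_B² = (2/39)/(1/6435) = 330/1

330/1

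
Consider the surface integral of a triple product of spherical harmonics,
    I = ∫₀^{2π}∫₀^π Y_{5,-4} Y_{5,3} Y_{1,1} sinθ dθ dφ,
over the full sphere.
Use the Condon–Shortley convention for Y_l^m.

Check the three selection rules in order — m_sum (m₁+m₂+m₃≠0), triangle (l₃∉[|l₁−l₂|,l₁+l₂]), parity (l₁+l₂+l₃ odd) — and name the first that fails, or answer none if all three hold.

Σmᵢ = 0  ✓
l₃∈[|l₁−l₂|,l₁+l₂]=[0,10], have l₃=1  ✓
Σlᵢ = 11 ⇒ odd  ✗

parity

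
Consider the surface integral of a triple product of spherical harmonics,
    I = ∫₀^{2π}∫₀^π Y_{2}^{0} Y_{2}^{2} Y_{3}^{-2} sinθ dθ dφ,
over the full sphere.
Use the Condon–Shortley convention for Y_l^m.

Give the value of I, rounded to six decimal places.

0.000000

l₁+l₂+l₃=7 is odd: 3j(l;000)=0 ⇒ I=0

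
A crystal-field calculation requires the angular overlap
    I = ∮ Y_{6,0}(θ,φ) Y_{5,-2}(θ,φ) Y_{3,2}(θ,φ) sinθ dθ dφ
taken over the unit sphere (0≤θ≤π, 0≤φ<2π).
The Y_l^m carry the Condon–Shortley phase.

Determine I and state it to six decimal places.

-0.165130

Checks pass: Σm=0; 14 even; l₃=3∈[1,11].
(2·6+1)(2·5+1)(2·3+1) = 1001
Δ: 8! 4! 2! / 15! → 1/675675
sum: t=3:−1/8640 t=4:+1/2304 t=5:−1/8640 = 7/34560
3j²(6 5 3; 0 0 0) = Δ·Π!·Σ² = 7/429  (sign -1)
sum: t=2:+1/34560 t=3:−1/8640 = -1/11520
3j²(6 5 3; 0 -2 2) = Δ·Π!·Σ² = 3/143  (sign +1)
combine: 4πI² = 1001·7/429·3/143 = 49/143
take √, sign -1: I = -0.16512966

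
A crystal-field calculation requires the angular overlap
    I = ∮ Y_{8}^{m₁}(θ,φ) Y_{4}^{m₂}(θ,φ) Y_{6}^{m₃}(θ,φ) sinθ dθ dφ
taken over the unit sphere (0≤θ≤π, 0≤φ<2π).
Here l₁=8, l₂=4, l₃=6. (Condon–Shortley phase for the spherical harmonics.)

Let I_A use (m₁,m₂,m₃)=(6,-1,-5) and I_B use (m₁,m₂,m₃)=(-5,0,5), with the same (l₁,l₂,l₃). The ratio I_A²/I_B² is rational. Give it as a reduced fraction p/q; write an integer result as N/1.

l's match ⇒ only the (l;m) 3-j factors differ between A and B.
A: triangle coeff Δ(8,4,6) = 1/23279256; Σ_t [1,2]: t=1:−1/87091200 t=2:+1/174182400 = -1/174182400; (3j)²=55/7752 [(8 4 6; 6 -1 -5)], sign=+1
B: triangle coeff Δ(8,4,6) = 1/23279256; Σ_t [3,4]: t=3:−1/130636800 t=4:+1/34836480 = 11/522547200; (3j)²=1331/81396 [(8 4 6; -5 0 5)], sign=-1
I_A²/I_B² = (55/7752)/(1331/81396) = 105/242

105/242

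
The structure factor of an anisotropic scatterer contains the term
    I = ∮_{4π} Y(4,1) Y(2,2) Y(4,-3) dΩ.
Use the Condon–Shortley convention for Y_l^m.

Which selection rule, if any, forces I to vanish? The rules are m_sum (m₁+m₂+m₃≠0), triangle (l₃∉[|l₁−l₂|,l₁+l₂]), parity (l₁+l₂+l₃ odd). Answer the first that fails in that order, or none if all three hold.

none

Σmᵢ = 0  ✓
l₃∈[|l₁−l₂|,l₁+l₂]=[2,6], have l₃=4  ✓
Σlᵢ = 10 ⇒ even  ✓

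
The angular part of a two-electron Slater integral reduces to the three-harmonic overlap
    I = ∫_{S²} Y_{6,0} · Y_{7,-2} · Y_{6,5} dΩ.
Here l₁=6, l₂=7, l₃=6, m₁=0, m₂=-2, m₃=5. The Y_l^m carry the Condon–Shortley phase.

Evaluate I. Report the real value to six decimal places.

0 − 2 + 5 = 3 ≠ 0: azimuthal integral kills it; I = 0

0.000000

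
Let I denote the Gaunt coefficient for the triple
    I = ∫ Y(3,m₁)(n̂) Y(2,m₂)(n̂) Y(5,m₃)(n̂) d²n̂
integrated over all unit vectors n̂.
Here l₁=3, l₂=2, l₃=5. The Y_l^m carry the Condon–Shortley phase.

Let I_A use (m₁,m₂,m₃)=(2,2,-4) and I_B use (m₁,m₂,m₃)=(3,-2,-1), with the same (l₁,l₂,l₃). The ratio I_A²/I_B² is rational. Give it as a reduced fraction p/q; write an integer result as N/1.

Same 3,2,5: normalisation and zero-m 3j drop out of the ratio.
A: Δ: 0! 6! 4! / 11! → 1/2310; sum: t=0:+1/2880 = 1/2880; 3j²(3 2 5; 2 2 -4) = Δ·Π!·Σ² = 3/55  (sign -1)
B: Δ: 0! 6! 4! / 11! → 1/2310; sum: t=0:+1/17280 = 1/17280; 3j²(3 2 5; 3 -2 -1) = Δ·Π!·Σ² = 1/2310  (sign +1)
I_A²/I_B² = (3/55)/(1/2310) = 126/1

126/1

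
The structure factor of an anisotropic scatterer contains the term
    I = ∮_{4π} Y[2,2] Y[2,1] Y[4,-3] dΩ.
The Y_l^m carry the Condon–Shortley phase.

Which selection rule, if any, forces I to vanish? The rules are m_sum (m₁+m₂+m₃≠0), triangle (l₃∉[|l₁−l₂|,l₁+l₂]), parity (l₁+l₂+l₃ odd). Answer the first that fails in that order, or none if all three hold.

none

m₁+m₂+m₃ = 2 + 1 − 3 = 0  ✓
triangle: |2−2|=0 ≤ l₃=4 ≤ 2+2=4  ✓
parity: l₁+l₂+l₃ = 8 is even  ✓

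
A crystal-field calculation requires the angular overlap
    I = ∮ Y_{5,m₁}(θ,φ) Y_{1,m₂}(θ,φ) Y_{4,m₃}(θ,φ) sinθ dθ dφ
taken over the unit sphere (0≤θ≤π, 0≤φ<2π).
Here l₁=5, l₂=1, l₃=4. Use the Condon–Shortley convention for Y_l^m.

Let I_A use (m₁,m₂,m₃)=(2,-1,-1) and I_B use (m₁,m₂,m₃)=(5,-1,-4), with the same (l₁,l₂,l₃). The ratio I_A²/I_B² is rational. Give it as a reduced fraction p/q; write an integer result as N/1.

Same 5,1,4: normalisation and zero-m 3j drop out of the ratio.
A: Δ: 2! 8! 0! / 11! → 1/495; sum: t=0:+1/1440 = 1/1440; 3j²(5 1 4; 2 -1 -1) = Δ·Π!·Σ² = 7/165  (sign -1)
B: Δ: 2! 8! 0! / 11! → 1/495; sum: t=0:+1/80640 = 1/80640; 3j²(5 1 4; 5 -1 -4) = Δ·Π!·Σ² = 1/11  (sign +1)
I_A²/I_B² = (7/165)/(1/11) = 7/15

7/15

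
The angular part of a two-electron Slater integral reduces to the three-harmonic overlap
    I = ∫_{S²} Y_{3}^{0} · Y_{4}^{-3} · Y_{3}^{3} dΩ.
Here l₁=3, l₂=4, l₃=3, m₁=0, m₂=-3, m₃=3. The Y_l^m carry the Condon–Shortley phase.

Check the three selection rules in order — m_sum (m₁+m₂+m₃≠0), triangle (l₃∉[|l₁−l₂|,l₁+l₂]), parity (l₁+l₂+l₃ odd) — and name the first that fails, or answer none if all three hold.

none

Σmᵢ = 0  ✓
l₃∈[|l₁−l₂|,l₁+l₂]=[1,7], have l₃=3  ✓
Σlᵢ = 10 ⇒ even  ✓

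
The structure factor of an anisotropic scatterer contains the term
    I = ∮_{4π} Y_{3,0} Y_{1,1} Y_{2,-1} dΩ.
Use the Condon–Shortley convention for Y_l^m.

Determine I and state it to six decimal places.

0.143048

Rules hold: Σm=0, L=6 even, 2≤2≤4.
N = 7·3·5 = 105
Δ = 2!·4!·0!/7! = 1/105
Racah Σ t=1..1: t=1:−1/4 = -1/4
⇒ 3j(3 1 2; 0 0 0)² = 3/35, sgn -1
Racah Σ t=2..2: t=2:+1/12 = 1/12
⇒ 3j(3 1 2; 0 1 -1)² = 1/35, sgn -1
4πI² = N·(3j₀)²·(3jₘ)² = 9/35
I = +1·√(0.257143/4π) = 0.14304817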